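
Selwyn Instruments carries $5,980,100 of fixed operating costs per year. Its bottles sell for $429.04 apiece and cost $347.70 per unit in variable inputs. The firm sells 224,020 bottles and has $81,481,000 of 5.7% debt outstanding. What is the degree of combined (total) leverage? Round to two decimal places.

At 224,020 units, contribution = 224,020 × $81.34 = $18,221,786.80.
Subtracting fixed costs: EBIT = $18,221,786.80 − $5,980,100 = $12,241,686.80. Interest = $4,644,417.00, so EBIT − I = $7,597,269.80.
Degree of total leverage = total CM / (EBIT − interest) = $18,221,786.80 / $7,597,269.80 = 2.3985.

2.40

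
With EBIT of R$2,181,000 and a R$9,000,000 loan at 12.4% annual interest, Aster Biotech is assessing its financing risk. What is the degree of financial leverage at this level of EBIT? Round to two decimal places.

2.05

Interest = R$1,116,000.00.
Degree of financial leverage = EBIT / (EBIT − interest) = R$2,181,000 / R$1,065,000.00 = 2.0479.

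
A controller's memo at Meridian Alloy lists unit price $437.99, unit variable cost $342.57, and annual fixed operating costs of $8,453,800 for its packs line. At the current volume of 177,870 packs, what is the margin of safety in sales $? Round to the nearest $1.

$39,101,258

Unit CM = price − variable cost = $437.99 − $342.57 = $95.42. Break-even units = $8,453,800 ÷ $95.42 = 88,595.68; break-even revenue = 88,595.68 × $437.99 = $38,804,022.87.
Actual sales revenue = 177,870 × $437.99 = $77,905,281.30.
Margin of safety = $77,905,281.30 − $38,804,022.87 = $39,101,258.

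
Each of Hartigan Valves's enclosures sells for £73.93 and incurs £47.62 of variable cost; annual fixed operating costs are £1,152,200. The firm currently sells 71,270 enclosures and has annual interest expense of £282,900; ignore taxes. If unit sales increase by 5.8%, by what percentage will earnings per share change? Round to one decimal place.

+24.7%

Contribution at this volume is 71,270 × £26.31 = £1,875,113.70.
EBIT = £1,875,113.70 − £1,152,200 = £722,913.70.
After interest of £282,900.00, pre-tax earnings = £440,013.70.
Degree of combined leverage = contribution ÷ (EBIT − I) = £1,875,113.70 ÷ £440,013.70 = 4.2615.
%ΔEPS = DCL × %ΔSales = 4.2615 × +5.8% = +24.7%.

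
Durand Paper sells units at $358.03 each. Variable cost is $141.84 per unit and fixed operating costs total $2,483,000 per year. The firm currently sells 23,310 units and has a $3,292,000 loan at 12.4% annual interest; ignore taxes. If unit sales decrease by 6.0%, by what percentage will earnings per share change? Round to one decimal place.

At 23,310 units, contribution = 23,310 × $216.19 = $5,039,388.90.
Subtracting fixed costs: EBIT = $5,039,388.90 − $2,483,000 = $2,556,388.90.
After interest of $408,208.00, pre-tax earnings = $2,148,180.90.
Degree of combined leverage = contribution ÷ (EBIT − I) = $5,039,388.90 ÷ $2,148,180.90 = 2.3459.
%ΔEPS = DCL × %ΔSales = 2.3459 × -6.0% = -14.1%.

-14.1%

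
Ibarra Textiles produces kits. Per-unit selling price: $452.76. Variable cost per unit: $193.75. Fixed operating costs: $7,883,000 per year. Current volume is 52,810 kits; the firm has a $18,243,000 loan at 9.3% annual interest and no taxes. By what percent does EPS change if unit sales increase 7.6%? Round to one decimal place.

+25.4%

At 52,810 units, contribution = 52,810 × $259.01 = $13,678,318.10.
Subtracting fixed costs: EBIT = $13,678,318.10 − $7,883,000 = $5,795,318.10.
After interest of $1,696,599.00, pre-tax earnings = $4,098,719.10.
Degree of combined leverage = contribution ÷ (EBIT − I) = $13,678,318.10 ÷ $4,098,719.10 = 3.3372.
EPS therefore changes by 3.3372 × (+7.6%) = +25.4%.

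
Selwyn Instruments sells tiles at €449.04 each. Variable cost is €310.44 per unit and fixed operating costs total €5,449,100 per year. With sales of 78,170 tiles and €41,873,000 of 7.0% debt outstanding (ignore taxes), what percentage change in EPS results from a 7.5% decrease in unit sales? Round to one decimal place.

-33.1%

At 78,170 units, contribution = 78,170 × €138.60 = €10,834,362.00.
Operating income = contribution − fixed costs = €10,834,362.00 − €5,449,100 = €5,385,262.00.
After interest of €2,931,110.00, pre-tax earnings = €2,454,152.00.
DCL = total CM / (EBIT − I) = €10,834,362.00 / €2,454,152.00 = 4.4147.
%ΔEPS = DCL × %ΔSales = 4.4147 × -7.5% = -33.1%.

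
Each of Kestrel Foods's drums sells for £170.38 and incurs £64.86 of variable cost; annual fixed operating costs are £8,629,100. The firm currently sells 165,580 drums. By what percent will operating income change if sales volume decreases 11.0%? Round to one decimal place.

-21.7%

Total contribution margin = 165,580 × £105.52 = £17,472,001.60.
Subtracting fixed costs: EBIT = £17,472,001.60 − £8,629,100 = £8,842,901.60.
So DOL = total CM / EBIT = £17,472,001.60 / £8,842,901.60 = 1.9758.
%ΔEBIT = DOL × %ΔSales = 1.9758 × -11.0% = -21.7%.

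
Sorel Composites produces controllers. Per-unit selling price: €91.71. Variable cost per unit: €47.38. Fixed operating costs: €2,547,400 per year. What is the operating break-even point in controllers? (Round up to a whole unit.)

Each unit contributes €91.71 − €47.38 = €44.33.
Break-even Q = €2,547,400 / €44.33 = 57,464.47 → 57,465 controllers.

57,465 controllers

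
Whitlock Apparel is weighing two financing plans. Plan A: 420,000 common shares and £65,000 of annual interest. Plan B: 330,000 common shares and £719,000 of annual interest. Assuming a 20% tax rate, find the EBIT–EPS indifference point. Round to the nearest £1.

£3,117,000

Set EPS_A = EPS_B: (EBIT − £65,000)(1 − 0.20) ÷ 420,000 = (EBIT − £719,000)(1 − 0.20) ÷ 330,000.
The (1 − t) factor cancels: (EBIT − 65,000) × 330,000 = (EBIT − 719,000) × 420,000.
Solving, EBIT = (719,000·420,000 − 65,000·330,000) / (420,000 − 330,000) = 280,530,000,000 / 90,000 = 3,117,000.00.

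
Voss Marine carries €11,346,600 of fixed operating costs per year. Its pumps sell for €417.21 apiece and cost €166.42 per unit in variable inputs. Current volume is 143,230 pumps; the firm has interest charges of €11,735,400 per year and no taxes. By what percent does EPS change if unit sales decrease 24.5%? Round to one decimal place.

-68.5%

Contribution at this volume is 143,230 × €250.79 = €35,920,651.70.
Subtracting fixed costs: EBIT = €35,920,651.70 − €11,346,600 = €24,574,051.70.
Interest = €11,735,400.00, so EBIT − I = €12,838,651.70.
Degree of combined leverage = contribution ÷ (EBIT − I) = €35,920,651.70 ÷ €12,838,651.70 = 2.7979.
%ΔEPS = DCL × %ΔSales = 2.7979 × -24.5% = -68.5%.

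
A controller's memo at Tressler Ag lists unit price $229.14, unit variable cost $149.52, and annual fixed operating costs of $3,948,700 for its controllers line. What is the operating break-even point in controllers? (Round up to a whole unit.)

Each unit contributes $229.14 − $149.52 = $79.62.
Break-even volume = fixed costs ÷ CM per unit = $3,948,700 ÷ $79.62 = 49,594.32, so 49,595 controllers.

49,595 controllers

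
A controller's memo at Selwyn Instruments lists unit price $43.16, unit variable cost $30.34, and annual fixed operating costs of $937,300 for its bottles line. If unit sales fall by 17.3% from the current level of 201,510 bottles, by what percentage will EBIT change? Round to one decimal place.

-27.2%

Total contribution margin = 201,510 × $12.82 = $2,583,358.20.
Subtracting fixed costs: EBIT = $2,583,358.20 − $937,300 = $1,646,058.20.
Degree of operating leverage = $2,583,358.20 / $1,646,058.20 = 1.5694.
Operating income changes by 1.5694 × -17.3% = -27.2%.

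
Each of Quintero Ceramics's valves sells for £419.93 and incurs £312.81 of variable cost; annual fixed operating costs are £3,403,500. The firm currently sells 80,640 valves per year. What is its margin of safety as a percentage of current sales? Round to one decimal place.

Unit CM = price − variable cost = £419.93 − £312.81 = £107.12. Break-even units = £3,403,500 ÷ £107.12 = 31,772.78; break-even revenue = 31,772.78 × £419.93 = £13,342,342.75.
Actual sales revenue = 80,640 × £419.93 = £33,863,155.20.
Margin of safety = (£33,863,155.20 − £13,342,342.75) ÷ £33,863,155.20 = 60.6%.

60.6%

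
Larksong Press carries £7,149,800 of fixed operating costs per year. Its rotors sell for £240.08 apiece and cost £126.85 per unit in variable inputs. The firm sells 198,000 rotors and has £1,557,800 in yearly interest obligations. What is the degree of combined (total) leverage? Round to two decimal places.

1.64

At 198,000 units, contribution = 198,000 × £113.23 = £22,419,540.00.
Operating income = contribution − fixed costs = £22,419,540.00 − £7,149,800 = £15,269,740.00. Interest = £1,557,800.00, so EBIT − I = £13,711,940.00.
Degree of total leverage = total CM / (EBIT − interest) = £22,419,540.00 / £13,711,940.00 = 1.6350.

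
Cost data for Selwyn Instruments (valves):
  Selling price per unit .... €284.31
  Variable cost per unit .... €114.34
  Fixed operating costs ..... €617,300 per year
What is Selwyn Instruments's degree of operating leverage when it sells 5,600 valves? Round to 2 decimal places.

2.85

Total contribution margin = 5,600 × €169.97 = €951,832.00.
Operating income = contribution − fixed costs = €951,832.00 − €617,300 = €334,532.00.
Degree of operating leverage = €951,832.00 / €334,532.00 = 2.8453.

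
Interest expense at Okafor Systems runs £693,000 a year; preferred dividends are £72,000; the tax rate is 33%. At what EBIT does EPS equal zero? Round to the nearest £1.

Grossing the preferred dividend up to pre-tax terms: £72,000 / (1 − 0.33) = £107,462.69.
Financial break-even EBIT = interest + D_p ÷ (1 − t) = £693,000 + £107,462.69 = £800,462.69.

£800,463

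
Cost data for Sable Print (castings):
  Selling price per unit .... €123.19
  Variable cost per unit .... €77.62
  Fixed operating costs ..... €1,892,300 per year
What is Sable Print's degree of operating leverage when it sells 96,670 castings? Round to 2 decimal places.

At 96,670 units, contribution = 96,670 × €45.57 = €4,405,251.90.
Operating income = contribution − fixed costs = €4,405,251.90 − €1,892,300 = €2,512,951.90.
So DOL = total CM / EBIT = €4,405,251.90 / €2,512,951.90 = 1.7530.

1.75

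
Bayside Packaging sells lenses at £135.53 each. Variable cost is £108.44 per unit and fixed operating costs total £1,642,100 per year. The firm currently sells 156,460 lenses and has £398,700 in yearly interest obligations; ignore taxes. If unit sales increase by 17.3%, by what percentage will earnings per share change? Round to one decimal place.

Contribution at this volume is 156,460 × £27.09 = £4,238,501.40.
Operating income = contribution − fixed costs = £4,238,501.40 − £1,642,100 = £2,596,401.40.
After interest of £398,700.00, pre-tax earnings = £2,197,701.40.
Degree of combined leverage = contribution ÷ (EBIT − I) = £4,238,501.40 ÷ £2,197,701.40 = 1.9286.
EPS therefore changes by 1.9286 × (+17.3%) = +33.4%.

+33.4%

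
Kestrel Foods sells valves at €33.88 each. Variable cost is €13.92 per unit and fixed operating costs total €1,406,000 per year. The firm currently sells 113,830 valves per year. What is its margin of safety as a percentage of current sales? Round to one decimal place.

Unit CM = price − variable cost = €33.88 − €13.92 = €19.96. Break-even units = €1,406,000 ÷ €19.96 = 70,440.88; break-even revenue = 70,440.88 × €33.88 = €2,386,537.07.
Actual sales revenue = 113,830 × €33.88 = €3,856,560.40.
Margin of safety = (€3,856,560.40 − €2,386,537.07) ÷ €3,856,560.40 = 38.1%.

38.1%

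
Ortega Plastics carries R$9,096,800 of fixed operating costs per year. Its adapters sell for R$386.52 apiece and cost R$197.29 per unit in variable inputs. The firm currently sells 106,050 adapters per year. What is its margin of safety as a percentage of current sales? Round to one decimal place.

54.7%

Unit CM = price − variable cost = R$386.52 − R$197.29 = R$189.23. Break-even units = R$9,096,800 ÷ R$189.23 = 48,072.72; break-even revenue = 48,072.72 × R$386.52 = R$18,581,066.09.
Current sales = 106,050 × R$386.52 = R$40,990,446.00.
Margin of safety = (R$40,990,446.00 − R$18,581,066.09) ÷ R$40,990,446.00 = 54.7%.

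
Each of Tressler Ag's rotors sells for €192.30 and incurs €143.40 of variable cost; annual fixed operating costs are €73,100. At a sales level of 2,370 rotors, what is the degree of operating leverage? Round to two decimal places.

2.71

Contribution at this volume is 2,370 × €48.90 = €115,893.00.
Operating income = contribution − fixed costs = €115,893.00 − €73,100 = €42,793.00.
So DOL = total CM / EBIT = €115,893.00 / €42,793.00 = 2.7082.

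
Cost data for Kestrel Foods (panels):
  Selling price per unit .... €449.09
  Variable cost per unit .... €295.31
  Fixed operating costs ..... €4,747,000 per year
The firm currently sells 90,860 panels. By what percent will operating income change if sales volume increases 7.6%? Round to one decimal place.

+11.5%

At 90,860 units, contribution = 90,860 × €153.78 = €13,972,450.80.
EBIT = €13,972,450.80 − €4,747,000 = €9,225,450.80.
Degree of operating leverage = €13,972,450.80 / €9,225,450.80 = 1.5146.
So EBIT moves 1.5146 × (+7.6%) = +11.5%.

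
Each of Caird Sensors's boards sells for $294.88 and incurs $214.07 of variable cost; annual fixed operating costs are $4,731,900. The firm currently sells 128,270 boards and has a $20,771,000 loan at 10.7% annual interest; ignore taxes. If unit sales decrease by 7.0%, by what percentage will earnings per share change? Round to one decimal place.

-21.3%

At 128,270 units, contribution = 128,270 × $80.81 = $10,365,498.70.
Operating income = contribution − fixed costs = $10,365,498.70 − $4,731,900 = $5,633,598.70.
Interest = $2,222,497.00, so EBIT − I = $3,411,101.70.
Degree of combined leverage = contribution ÷ (EBIT − I) = $10,365,498.70 ÷ $3,411,101.70 = 3.0388.
%ΔEPS = DCL × %ΔSales = 3.0388 × -7.0% = -21.3%.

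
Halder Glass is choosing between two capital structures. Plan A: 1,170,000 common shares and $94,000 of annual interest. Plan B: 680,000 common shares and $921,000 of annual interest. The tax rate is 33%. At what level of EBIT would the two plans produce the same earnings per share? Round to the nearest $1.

Set EPS_A = EPS_B: (EBIT − $94,000)(1 − 0.33) ÷ 1,170,000 = (EBIT − $921,000)(1 − 0.33) ÷ 680,000.
Cancelling (1 − t) and cross-multiplying: 680,000·(EBIT − 94,000) = 1,170,000·(EBIT − 921,000).
Solving, EBIT = (921,000·1,170,000 − 94,000·680,000) / (1,170,000 − 680,000) = 1,013,650,000,000 / 490,000 = 2,068,673.47.

$2,068,673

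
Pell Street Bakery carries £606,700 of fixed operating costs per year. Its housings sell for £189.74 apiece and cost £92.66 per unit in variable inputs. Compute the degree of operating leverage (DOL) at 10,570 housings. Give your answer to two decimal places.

Total contribution margin = 10,570 × £97.08 = £1,026,135.60.
Operating income = contribution − fixed costs = £1,026,135.60 − £606,700 = £419,435.60.
Degree of operating leverage = £1,026,135.60 / £419,435.60 = 2.4465.

2.45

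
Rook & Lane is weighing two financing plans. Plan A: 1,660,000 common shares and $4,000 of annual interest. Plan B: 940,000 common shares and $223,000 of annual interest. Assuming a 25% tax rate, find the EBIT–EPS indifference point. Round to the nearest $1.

$508,917

Set EPS_A = EPS_B: (EBIT − $4,000)(1 − 0.25) ÷ 1,660,000 = (EBIT − $223,000)(1 − 0.25) ÷ 940,000.
The (1 − t) factor cancels: (EBIT − 4,000) × 940,000 = (EBIT − 223,000) × 1,660,000.
Solving, EBIT = (223,000·1,660,000 − 4,000·940,000) / (1,660,000 − 940,000) = 366,420,000,000 / 720,000 = 508,916.67.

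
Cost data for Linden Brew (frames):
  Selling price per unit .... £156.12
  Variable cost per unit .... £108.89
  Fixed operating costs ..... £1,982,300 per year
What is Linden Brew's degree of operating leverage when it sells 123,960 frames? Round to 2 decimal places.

1.51

Contribution at this volume is 123,960 × £47.23 = £5,854,630.80.
Subtracting fixed costs: EBIT = £5,854,630.80 − £1,982,300 = £3,872,330.80.
So DOL = total CM / EBIT = £5,854,630.80 / £3,872,330.80 = 1.5119.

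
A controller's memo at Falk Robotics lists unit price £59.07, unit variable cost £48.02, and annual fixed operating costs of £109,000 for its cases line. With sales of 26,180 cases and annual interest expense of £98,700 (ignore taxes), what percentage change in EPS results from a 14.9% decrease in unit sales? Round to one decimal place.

-52.8%

Contribution at this volume is 26,180 × £11.05 = £289,289.00.
Subtracting fixed costs: EBIT = £289,289.00 − £109,000 = £180,289.00.
After interest of £98,700.00, pre-tax earnings = £81,589.00.
DCL = total CM / (EBIT − I) = £289,289.00 / £81,589.00 = 3.5457.
EPS therefore changes by 3.5457 × (-14.9%) = -52.8%.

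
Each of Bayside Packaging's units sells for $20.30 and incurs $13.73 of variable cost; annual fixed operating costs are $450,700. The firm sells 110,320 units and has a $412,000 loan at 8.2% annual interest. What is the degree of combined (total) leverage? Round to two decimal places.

3.02

Contribution at this volume is 110,320 × $6.57 = $724,802.40.
Subtracting fixed costs: EBIT = $724,802.40 − $450,700 = $274,102.40. Interest = $33,784.00.
DOL = $724,802.40 ÷ $274,102.40 = 2.6443; DFL = $274,102.40 ÷ $240,318.40 = 1.1406.
Combined leverage = 2.6443 × 1.1406 = 3.0161.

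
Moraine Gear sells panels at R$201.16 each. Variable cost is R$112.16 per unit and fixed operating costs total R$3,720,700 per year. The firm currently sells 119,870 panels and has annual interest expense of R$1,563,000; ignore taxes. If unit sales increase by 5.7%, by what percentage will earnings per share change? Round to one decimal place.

+11.3%

At 119,870 units, contribution = 119,870 × R$89.00 = R$10,668,430.00.
EBIT = R$10,668,430.00 − R$3,720,700 = R$6,947,730.00.
After interest of R$1,563,000.00, pre-tax earnings = R$5,384,730.00.
Degree of combined leverage = contribution ÷ (EBIT − I) = R$10,668,430.00 ÷ R$5,384,730.00 = 1.9812.
EPS therefore changes by 1.9812 × (+5.7%) = +11.3%.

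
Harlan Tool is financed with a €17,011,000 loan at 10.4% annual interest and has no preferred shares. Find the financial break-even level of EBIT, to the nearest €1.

€1,769,144

Annual interest = 10.4% × €17,011,000 = €1,769,144.00.
Without preferred stock the financial break-even is simply EBIT = interest = €1,769,144.00.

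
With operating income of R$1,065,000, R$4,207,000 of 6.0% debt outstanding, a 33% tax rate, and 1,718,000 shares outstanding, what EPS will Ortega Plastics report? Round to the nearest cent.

Interest = R$252,420.00, so EBT = R$1,065,000 − R$252,420.00 = R$812,580.00.
Net income = R$812,580.00 × (1 − 0.33) = R$544,428.60.
EPS = R$544,428.60 ÷ 1,718,000 = R$0.32.

R$0.32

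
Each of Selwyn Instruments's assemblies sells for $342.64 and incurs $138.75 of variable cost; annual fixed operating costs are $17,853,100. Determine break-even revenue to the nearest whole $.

Contribution margin per unit = $342.64 − $138.75 = $203.89, a CM ratio of $203.89 ÷ $342.64 = 0.5951.
Break-even sales = FC ÷ CM ratio = $17,853,100 × $342.64 / $203.89 = $30,002,385.

$30,002,385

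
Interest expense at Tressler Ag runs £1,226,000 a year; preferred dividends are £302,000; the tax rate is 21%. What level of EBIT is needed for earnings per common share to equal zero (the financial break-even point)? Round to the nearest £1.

£1,608,278

Grossing the preferred dividend up to pre-tax terms: £302,000 / (1 − 0.21) = £382,278.48.
EPS = 0 when EBIT covers interest plus the pre-tax preferred burden: £1,226,000 + £382,278.48 = £1,608,278.48.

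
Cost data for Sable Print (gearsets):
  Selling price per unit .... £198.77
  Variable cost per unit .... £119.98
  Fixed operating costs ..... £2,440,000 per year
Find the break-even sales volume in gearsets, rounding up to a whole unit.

Unit CM = price − variable cost = £198.77 − £119.98 = £78.79.
Break-even volume = fixed costs ÷ CM per unit = £2,440,000 ÷ £78.79 = 30,968.40, so 30,969 gearsets.

30,969 gearsets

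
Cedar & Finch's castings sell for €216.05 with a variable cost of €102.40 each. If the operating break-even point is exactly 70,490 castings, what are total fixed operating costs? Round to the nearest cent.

€8,011,188.50

Each unit contributes €216.05 − €102.40 = €113.65.
Since BE = FC / CM, FC = 70,490 × €113.65 = €8,011,188.50.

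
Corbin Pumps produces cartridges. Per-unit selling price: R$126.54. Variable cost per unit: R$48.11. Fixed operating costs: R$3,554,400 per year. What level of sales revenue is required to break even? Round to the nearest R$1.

R$5,734,716

Contribution margin per unit = R$126.54 − R$48.11 = R$78.43, a CM ratio of R$78.43 ÷ R$126.54 = 0.6198.
Break-even revenue = fixed costs × price ÷ CM = R$3,554,400 × R$126.54 ÷ R$78.43 = R$5,734,716.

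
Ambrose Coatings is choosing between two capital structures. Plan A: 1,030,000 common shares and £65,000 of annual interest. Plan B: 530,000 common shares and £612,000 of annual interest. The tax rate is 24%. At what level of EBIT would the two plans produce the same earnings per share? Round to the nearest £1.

At indifference, (EBIT − 65,000)(1 − t)/1,030,000 = (EBIT − 612,000)(1 − t)/530,000.
The (1 − t) factor cancels: (EBIT − 65,000) × 530,000 = (EBIT − 612,000) × 1,030,000.
EBIT × (1,030,000 − 530,000) = 612,000 × 1,030,000 − 65,000 × 530,000 = 595,910,000,000, so EBIT = 595,910,000,000 ÷ 500,000 = 1,191,820.00.

£1,191,820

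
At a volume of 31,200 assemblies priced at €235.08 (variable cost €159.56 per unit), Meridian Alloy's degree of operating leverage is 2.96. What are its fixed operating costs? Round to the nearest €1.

Contribution at this volume is 31,200 × €75.52 = €2,356,224.00.
DOL = contribution / EBIT, so EBIT = €2,356,224.00 / 2.96 = €796,021.62.
Fixed costs = CM − EBIT = €2,356,224.00 − €796,021.62 = €1,560,202.

€1,560,202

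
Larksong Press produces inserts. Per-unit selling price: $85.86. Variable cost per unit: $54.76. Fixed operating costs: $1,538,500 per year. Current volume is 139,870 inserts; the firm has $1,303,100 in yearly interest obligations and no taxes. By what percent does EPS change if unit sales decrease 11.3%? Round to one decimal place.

Contribution at this volume is 139,870 × $31.10 = $4,349,957.00.
Operating income = contribution − fixed costs = $4,349,957.00 − $1,538,500 = $2,811,457.00.
After interest of $1,303,100.00, pre-tax earnings = $1,508,357.00.
DCL = total CM / (EBIT − I) = $4,349,957.00 / $1,508,357.00 = 2.8839.
EPS therefore changes by 2.8839 × (-11.3%) = -32.6%.

-32.6%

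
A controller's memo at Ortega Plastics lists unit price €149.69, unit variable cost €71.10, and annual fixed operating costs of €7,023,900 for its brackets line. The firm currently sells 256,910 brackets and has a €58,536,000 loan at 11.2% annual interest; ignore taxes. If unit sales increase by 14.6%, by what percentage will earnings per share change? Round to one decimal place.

Total contribution margin = 256,910 × €78.59 = €20,190,556.90.
EBIT = €20,190,556.90 − €7,023,900 = €13,166,656.90.
After interest of €6,556,032.00, pre-tax earnings = €6,610,624.90.
DCL = total CM / (EBIT − I) = €20,190,556.90 / €6,610,624.90 = 3.0543.
%ΔEPS = DCL × %ΔSales = 3.0543 × +14.6% = +44.6%.

+44.6%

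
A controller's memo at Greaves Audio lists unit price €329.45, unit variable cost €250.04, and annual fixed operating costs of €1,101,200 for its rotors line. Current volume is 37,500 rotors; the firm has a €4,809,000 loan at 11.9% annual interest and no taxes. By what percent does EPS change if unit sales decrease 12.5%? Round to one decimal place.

-28.5%

At 37,500 units, contribution = 37,500 × €79.41 = €2,977,875.00.
Operating income = contribution − fixed costs = €2,977,875.00 − €1,101,200 = €1,876,675.00.
After interest of €572,271.00, pre-tax earnings = €1,304,404.00.
DCL = total CM / (EBIT − I) = €2,977,875.00 / €1,304,404.00 = 2.2829.
EPS therefore changes by 2.2829 × (-12.5%) = -28.5%.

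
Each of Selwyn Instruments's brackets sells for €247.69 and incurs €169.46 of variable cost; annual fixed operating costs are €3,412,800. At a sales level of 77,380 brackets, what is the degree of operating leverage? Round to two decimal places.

Contribution at this volume is 77,380 × €78.23 = €6,053,437.40.
EBIT = €6,053,437.40 − €3,412,800 = €2,640,637.40.
DOL = contribution ÷ EBIT = €6,053,437.40 ÷ €2,640,637.40 = 2.2924.

2.29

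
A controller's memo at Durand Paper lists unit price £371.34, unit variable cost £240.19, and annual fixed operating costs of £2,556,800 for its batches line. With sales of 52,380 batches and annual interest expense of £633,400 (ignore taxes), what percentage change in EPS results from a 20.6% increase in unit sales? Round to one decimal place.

+38.5%

Total contribution margin = 52,380 × £131.15 = £6,869,637.00.
Operating income = contribution − fixed costs = £6,869,637.00 − £2,556,800 = £4,312,837.00.
Interest = £633,400.00, so EBIT − I = £3,679,437.00.
Degree of combined leverage = contribution ÷ (EBIT − I) = £6,869,637.00 ÷ £3,679,437.00 = 1.8670.
%ΔEPS = DCL × %ΔSales = 1.8670 × +20.6% = +38.5%.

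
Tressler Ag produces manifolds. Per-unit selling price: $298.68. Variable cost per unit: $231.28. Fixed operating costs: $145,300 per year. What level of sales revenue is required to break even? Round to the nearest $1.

CM per unit = $298.68 − $231.28 = $67.40; CM ratio = $67.40 / $298.68 = 0.2257.
Break-even revenue = fixed costs × price ÷ CM = $145,300 × $298.68 ÷ $67.40 = $643,890.

$643,890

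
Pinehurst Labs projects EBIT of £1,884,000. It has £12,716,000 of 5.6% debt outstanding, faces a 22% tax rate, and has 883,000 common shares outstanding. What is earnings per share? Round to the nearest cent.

£1.04

Interest = £712,096.00, so EBT = £1,884,000 − £712,096.00 = £1,171,904.00.
After tax at 22%: net income = £1,171,904.00 × 0.78 = £914,085.12.
Per share: £914,085.12 / 883,000 shares = £1.04.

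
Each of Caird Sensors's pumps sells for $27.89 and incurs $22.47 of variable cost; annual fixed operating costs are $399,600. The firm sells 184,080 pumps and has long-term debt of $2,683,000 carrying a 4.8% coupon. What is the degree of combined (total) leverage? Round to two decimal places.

2.13

Contribution at this volume is 184,080 × $5.42 = $997,713.60.
Operating income = contribution − fixed costs = $997,713.60 − $399,600 = $598,113.60. Interest = $128,784.00.
DOL = $997,713.60 ÷ $598,113.60 = 1.6681; DFL = $598,113.60 ÷ $469,329.60 = 1.2744.
Combined leverage = 1.6681 × 1.2744 = 2.1258.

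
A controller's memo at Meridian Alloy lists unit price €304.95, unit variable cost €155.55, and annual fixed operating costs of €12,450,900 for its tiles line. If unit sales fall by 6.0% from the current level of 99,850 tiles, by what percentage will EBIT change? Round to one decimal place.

-36.3%

Total contribution margin = 99,850 × €149.40 = €14,917,590.00.
Subtracting fixed costs: EBIT = €14,917,590.00 − €12,450,900 = €2,466,690.00.
Degree of operating leverage = €14,917,590.00 / €2,466,690.00 = 6.0476.
So EBIT moves 6.0476 × (-6.0%) = -36.3%.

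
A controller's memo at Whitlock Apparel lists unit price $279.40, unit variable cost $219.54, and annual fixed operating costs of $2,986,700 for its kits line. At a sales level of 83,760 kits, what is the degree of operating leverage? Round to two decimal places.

At 83,760 units, contribution = 83,760 × $59.86 = $5,013,873.60.
EBIT = $5,013,873.60 − $2,986,700 = $2,027,173.60.
So DOL = total CM / EBIT = $5,013,873.60 / $2,027,173.60 = 2.4733.

2.47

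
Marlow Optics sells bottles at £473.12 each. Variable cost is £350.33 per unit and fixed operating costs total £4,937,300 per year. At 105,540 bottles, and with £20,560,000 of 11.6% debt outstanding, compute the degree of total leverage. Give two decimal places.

2.30

At 105,540 units, contribution = 105,540 × £122.79 = £12,959,256.60.
Operating income = contribution − fixed costs = £12,959,256.60 − £4,937,300 = £8,021,956.60. Interest = £2,384,960.00, so EBIT − I = £5,636,996.60.
Degree of total leverage = total CM / (EBIT − interest) = £12,959,256.60 / £5,636,996.60 = 2.2990.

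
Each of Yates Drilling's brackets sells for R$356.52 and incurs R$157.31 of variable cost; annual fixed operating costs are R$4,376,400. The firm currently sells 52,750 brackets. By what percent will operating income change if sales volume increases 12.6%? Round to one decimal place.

At 52,750 units, contribution = 52,750 × R$199.21 = R$10,508,327.50.
Operating income = contribution − fixed costs = R$10,508,327.50 − R$4,376,400 = R$6,131,927.50.
DOL = contribution ÷ EBIT = R$10,508,327.50 ÷ R$6,131,927.50 = 1.7137.
Operating income changes by 1.7137 × +12.6% = +21.6%.

+21.6%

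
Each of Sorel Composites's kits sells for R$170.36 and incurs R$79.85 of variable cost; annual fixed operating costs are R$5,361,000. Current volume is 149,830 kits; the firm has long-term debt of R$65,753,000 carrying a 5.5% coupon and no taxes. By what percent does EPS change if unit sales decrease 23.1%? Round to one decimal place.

-68.3%

Total contribution margin = 149,830 × R$90.51 = R$13,561,113.30.
Subtracting fixed costs: EBIT = R$13,561,113.30 − R$5,361,000 = R$8,200,113.30.
Interest = R$3,616,415.00, so EBIT − I = R$4,583,698.30.
DCL = total CM / (EBIT − I) = R$13,561,113.30 / R$4,583,698.30 = 2.9586.
%ΔEPS = DCL × %ΔSales = 2.9586 × -23.1% = -68.3%.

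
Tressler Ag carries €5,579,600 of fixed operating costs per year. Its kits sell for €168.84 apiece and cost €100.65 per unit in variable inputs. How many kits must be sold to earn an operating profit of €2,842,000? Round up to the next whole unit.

Contribution margin per unit = €168.84 − €100.65 = €68.19.
Units = (FC + target) / CM = (€5,579,600 + €2,842,000) / €68.19 = 123,501.98, so 123,502 kits.

123,502 kits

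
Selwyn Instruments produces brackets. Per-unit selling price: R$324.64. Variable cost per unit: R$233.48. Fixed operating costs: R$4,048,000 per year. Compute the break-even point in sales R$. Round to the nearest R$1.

CM per unit = R$324.64 − R$233.48 = R$91.16; CM ratio = R$91.16 / R$324.64 = 0.2808.
Break-even revenue = fixed costs × price ÷ CM = R$4,048,000 × R$324.64 ÷ R$91.16 = R$14,415,782.

R$14,415,782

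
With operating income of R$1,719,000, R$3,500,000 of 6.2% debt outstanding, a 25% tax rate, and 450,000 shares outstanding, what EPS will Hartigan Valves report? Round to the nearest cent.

R$2.50

Pre-tax income = R$1,719,000 − R$217,000.00 = R$1,502,000.00.
After tax at 25%: net income = R$1,502,000.00 × 0.75 = R$1,126,500.00.
EPS = R$1,126,500.00 ÷ 450,000 = R$2.50.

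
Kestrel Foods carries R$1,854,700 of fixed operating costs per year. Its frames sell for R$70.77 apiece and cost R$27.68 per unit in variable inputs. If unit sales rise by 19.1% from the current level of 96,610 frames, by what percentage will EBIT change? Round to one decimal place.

+34.4%

Total contribution margin = 96,610 × R$43.09 = R$4,162,924.90.
Operating income = contribution − fixed costs = R$4,162,924.90 − R$1,854,700 = R$2,308,224.90.
DOL = contribution ÷ EBIT = R$4,162,924.90 ÷ R$2,308,224.90 = 1.8035.
Operating income changes by 1.8035 × +19.1% = +34.4%.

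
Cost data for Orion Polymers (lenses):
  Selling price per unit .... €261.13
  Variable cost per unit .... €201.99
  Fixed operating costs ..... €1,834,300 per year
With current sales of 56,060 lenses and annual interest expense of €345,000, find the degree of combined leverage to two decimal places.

Total contribution margin = 56,060 × €59.14 = €3,315,388.40.
Subtracting fixed costs: EBIT = €3,315,388.40 − €1,834,300 = €1,481,088.40. Interest = €345,000.00.
DOL = €3,315,388.40 ÷ €1,481,088.40 = 2.2385; DFL = €1,481,088.40 ÷ €1,136,088.40 = 1.3037.
DCL = DOL × DFL = 2.2385 × 1.3037 = 2.9183.

2.92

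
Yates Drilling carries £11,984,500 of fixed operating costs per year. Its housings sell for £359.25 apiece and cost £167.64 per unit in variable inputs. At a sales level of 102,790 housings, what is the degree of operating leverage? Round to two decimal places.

2.55

At 102,790 units, contribution = 102,790 × £191.61 = £19,695,591.90.
EBIT = £19,695,591.90 − £11,984,500 = £7,711,091.90.
DOL = contribution ÷ EBIT = £19,695,591.90 ÷ £7,711,091.90 = 2.5542.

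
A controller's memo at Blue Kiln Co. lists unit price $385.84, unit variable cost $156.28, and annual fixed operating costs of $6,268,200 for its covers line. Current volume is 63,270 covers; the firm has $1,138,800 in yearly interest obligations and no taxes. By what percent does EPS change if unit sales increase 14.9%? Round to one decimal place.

At 63,270 units, contribution = 63,270 × $229.56 = $14,524,261.20.
Subtracting fixed costs: EBIT = $14,524,261.20 − $6,268,200 = $8,256,061.20.
Interest = $1,138,800.00, so EBIT − I = $7,117,261.20.
Degree of combined leverage = contribution ÷ (EBIT − I) = $14,524,261.20 ÷ $7,117,261.20 = 2.0407.
%ΔEPS = DCL × %ΔSales = 2.0407 × +14.9% = +30.4%.

+30.4%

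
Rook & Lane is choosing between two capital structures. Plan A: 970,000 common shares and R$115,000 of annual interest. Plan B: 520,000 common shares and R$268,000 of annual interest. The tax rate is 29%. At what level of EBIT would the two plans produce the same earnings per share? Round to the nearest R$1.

R$444,800

At indifference, (EBIT − 115,000)(1 − t)/970,000 = (EBIT − 268,000)(1 − t)/520,000.
The (1 − t) factor cancels: (EBIT − 115,000) × 520,000 = (EBIT − 268,000) × 970,000.
EBIT × (970,000 − 520,000) = 268,000 × 970,000 − 115,000 × 520,000 = 200,160,000,000, so EBIT = 200,160,000,000 ÷ 450,000 = 444,800.00.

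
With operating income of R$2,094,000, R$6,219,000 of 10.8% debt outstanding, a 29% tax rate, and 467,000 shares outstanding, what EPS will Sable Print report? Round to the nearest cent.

R$2.16

Pre-tax income = R$2,094,000 − R$671,652.00 = R$1,422,348.00.
After tax at 29%: net income = R$1,422,348.00 × 0.71 = R$1,009,867.08.
Per share: R$1,009,867.08 / 467,000 shares = R$2.16.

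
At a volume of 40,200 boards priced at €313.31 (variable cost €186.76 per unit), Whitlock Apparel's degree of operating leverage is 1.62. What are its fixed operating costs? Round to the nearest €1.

€1,946,995

At 40,200 units, contribution = 40,200 × €126.55 = €5,087,310.00.
Since DOL = CM ÷ EBIT, EBIT = €5,087,310.00 ÷ 1.62 = €3,140,314.81.
And FC = contribution − EBIT = €5,087,310.00 − €3,140,314.81 = €1,946,995.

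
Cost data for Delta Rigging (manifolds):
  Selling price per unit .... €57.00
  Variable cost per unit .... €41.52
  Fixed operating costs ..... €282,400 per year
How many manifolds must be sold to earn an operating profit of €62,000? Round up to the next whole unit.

Each unit contributes €57.00 − €41.52 = €15.48.
Need Q such that Q × €15.48 − €282,400 = €62,000, i.e. Q = €344,400 / €15.48 = 22,248.06 → 22,249.

22,249 manifolds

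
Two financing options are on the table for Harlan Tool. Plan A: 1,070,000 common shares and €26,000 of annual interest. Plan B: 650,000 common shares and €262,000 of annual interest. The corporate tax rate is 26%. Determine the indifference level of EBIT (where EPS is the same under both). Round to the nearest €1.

Set EPS_A = EPS_B: (EBIT − €26,000)(1 − 0.26) ÷ 1,070,000 = (EBIT − €262,000)(1 − 0.26) ÷ 650,000.
Cancelling (1 − t) and cross-multiplying: 650,000·(EBIT − 26,000) = 1,070,000·(EBIT − 262,000).
Solving, EBIT = (262,000·1,070,000 − 26,000·650,000) / (1,070,000 − 650,000) = 263,440,000,000 / 420,000 = 627,238.10.

€627,238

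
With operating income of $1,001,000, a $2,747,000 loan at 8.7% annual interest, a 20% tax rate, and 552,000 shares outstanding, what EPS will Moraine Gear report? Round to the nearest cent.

Pre-tax income = $1,001,000 − $238,989.00 = $762,011.00.
After tax at 20%: net income = $762,011.00 × 0.80 = $609,608.80.
Per share: $609,608.80 / 552,000 shares = $1.10.

$1.10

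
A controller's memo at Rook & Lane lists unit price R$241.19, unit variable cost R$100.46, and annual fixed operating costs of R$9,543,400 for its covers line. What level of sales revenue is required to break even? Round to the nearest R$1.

Contribution margin per unit = R$241.19 − R$100.46 = R$140.73, a CM ratio of R$140.73 ÷ R$241.19 = 0.5835.
Break-even revenue = fixed costs × price ÷ CM = R$9,543,400 × R$241.19 ÷ R$140.73 = R$16,355,949.

R$16,355,949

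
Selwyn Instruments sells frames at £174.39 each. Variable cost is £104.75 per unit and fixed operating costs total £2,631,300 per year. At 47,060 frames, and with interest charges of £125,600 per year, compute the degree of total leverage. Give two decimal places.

6.30

Total contribution margin = 47,060 × £69.64 = £3,277,258.40.
EBIT = £3,277,258.40 − £2,631,300 = £645,958.40. Interest = £125,600.00, so EBIT − I = £520,358.40.
Degree of total leverage = total CM / (EBIT − interest) = £3,277,258.40 / £520,358.40 = 6.2981.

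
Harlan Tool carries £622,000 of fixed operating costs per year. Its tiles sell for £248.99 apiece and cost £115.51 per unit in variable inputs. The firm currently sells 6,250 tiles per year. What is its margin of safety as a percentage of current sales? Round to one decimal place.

Unit CM = price − variable cost = £248.99 − £115.51 = £133.48. Break-even units = £622,000 ÷ £133.48 = 4,659.87; break-even revenue = 4,659.87 × £248.99 = £1,160,262.06.
Actual sales revenue = 6,250 × £248.99 = £1,556,187.50.
Margin of safety = (£1,556,187.50 − £1,160,262.06) ÷ £1,556,187.50 = 25.4%.

25.4%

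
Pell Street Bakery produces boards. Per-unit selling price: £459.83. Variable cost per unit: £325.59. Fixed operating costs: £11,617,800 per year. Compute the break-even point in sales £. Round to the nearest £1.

£39,795,985

Contribution margin per unit = £459.83 − £325.59 = £134.24, a CM ratio of £134.24 ÷ £459.83 = 0.2919.
Break-even sales = FC ÷ CM ratio = £11,617,800 × £459.83 / £134.24 = £39,795,985.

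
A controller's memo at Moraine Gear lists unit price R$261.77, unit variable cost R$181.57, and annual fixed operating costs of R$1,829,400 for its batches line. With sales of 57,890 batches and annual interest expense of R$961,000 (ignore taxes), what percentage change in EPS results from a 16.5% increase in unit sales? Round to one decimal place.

Total contribution margin = 57,890 × R$80.20 = R$4,642,778.00.
Subtracting fixed costs: EBIT = R$4,642,778.00 − R$1,829,400 = R$2,813,378.00.
After interest of R$961,000.00, pre-tax earnings = R$1,852,378.00.
Degree of combined leverage = contribution ÷ (EBIT − I) = R$4,642,778.00 ÷ R$1,852,378.00 = 2.5064.
%ΔEPS = DCL × %ΔSales = 2.5064 × +16.5% = +41.4%.

+41.4%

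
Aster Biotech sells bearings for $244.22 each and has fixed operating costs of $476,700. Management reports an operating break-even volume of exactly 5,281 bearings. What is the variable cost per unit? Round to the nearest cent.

At break-even, FC = Q × (P − VC), so P − VC = $476,700 ÷ 5,281 = $90.2670.
Hence VC = price − CM = $244.22 − $90.2670 = $153.95.

$153.95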